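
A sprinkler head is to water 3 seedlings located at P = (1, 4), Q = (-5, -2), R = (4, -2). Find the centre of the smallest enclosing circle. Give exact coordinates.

Side lengths²: PQ² = 72, PR² = 45, QR² = 81.
Since QR² = 81 < 72 + 45 = 117, the triangle is acute, so the smallest enclosing circle is the circumcircle.
Circumcentre = (-0.5, -0.5), r² = 22.5.
Centre = (-0.5, -0.5).

(-0.5, -0.5)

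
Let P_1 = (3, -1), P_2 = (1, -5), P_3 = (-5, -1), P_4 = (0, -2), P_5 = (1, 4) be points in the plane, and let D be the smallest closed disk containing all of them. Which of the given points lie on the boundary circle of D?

P_2, P_3, P_5

A smallest enclosing disk is always determined by at most three of the input points on its boundary.
The minimum enclosing circle is determined by three boundary points: P_2, P_3, P_5.
Their circumcentre is (-1/3, -0.5) with r² = 793/36.
The farthest remaining point P_1 is at distance² 409/36 ≤ 793/36.
The points at distance exactly r from the centre are P_2, P_3, P_5 — 3 points.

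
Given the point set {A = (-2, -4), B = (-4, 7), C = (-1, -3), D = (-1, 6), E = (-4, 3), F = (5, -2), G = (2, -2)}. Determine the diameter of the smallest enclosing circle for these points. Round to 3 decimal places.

The minimum enclosing circle of a finite set is fixed by two of the points (as a diameter) or three (as a circumcircle).
The minimum enclosing circle is determined by three boundary points: A, B, F.
Their circumcentre is (1/18, 37/18) with r² = 6625/162.
The farthest remaining point C is at distance² 4321/162 ≤ 6625/162.
Diameter = 2r = 2√(6625/162) ≈ 12.790.

12.790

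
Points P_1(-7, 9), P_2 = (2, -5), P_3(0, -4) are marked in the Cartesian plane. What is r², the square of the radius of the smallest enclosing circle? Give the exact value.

69.25

Side lengths²: P_1P_2² = 277, P_1P_3² = 218, P_2P_3² = 5.
Since P_1P_2² = 277 ≥ 218 + 5 = 223, the angle opposite P_1P_2 is not acute, so the smallest enclosing circle has P_1P_2 as diameter.
Centre = midpoint of P_1P_2 = (-2.5, 2), r² = 277/4 = 69.25.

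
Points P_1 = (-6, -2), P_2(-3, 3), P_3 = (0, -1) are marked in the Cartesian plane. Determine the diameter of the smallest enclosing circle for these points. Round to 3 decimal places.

Side lengths²: P_1P_2² = 34, P_1P_3² = 37, P_2P_3² = 25.
Since P_1P_3² = 37 < 34 + 25 = 59, the triangle is acute, so the smallest enclosing circle is the circumcircle.
Circumcentre = (-173/54, -5/18), r² = 15725/1458.
Diameter = 2r = 2√(15725/1458) ≈ 6.568.

6.568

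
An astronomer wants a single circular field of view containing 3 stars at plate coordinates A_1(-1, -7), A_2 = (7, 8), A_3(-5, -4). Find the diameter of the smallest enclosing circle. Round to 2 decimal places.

Side lengths²: A_1A_2² = 289, A_1A_3² = 25, A_2A_3² = 288.
Since A_1A_2² = 289 < 288 + 25 = 313, the triangle is acute, so the smallest enclosing circle is the circumcircle.
Circumcentre = (27/14, 15/14), r² = 7225/98.
Diameter = 2r = 2√(7225/98) ≈ 17.17.

17.17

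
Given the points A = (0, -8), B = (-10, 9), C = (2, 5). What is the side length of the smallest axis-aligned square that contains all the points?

17

The bounding box has width 12 and height 17.
An axis-aligned square enclosing the set must have side ≥ max(width, height).
So the minimum side is max(12, 17) = 17.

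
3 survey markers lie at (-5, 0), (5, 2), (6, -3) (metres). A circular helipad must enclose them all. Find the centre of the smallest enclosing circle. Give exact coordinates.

Call the three points A, B, C in the order given.
Side lengths²: AB² = 104, AC² = 130, BC² = 26.
Since AC² = 130 ≥ 104 + 26 = 130, the angle opposite AC is not acute, so the smallest enclosing circle has AC as diameter.
Centre = midpoint of AC = (0.5, -1.5), r² = 130/4 = 32.5.
Centre = (0.5, -1.5).

(0.5, -1.5)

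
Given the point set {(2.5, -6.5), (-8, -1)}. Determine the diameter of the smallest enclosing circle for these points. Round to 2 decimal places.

11.85

The smallest circle enclosing two points has them as diameter endpoints.
Centre = midpoint = (-2.75, -3.75); r² = |(2.5, -6.5)−(-8, -1)|²/4 = 140.5/4 = 35.125.
Diameter = 2r = 2√(35.125) ≈ 11.85.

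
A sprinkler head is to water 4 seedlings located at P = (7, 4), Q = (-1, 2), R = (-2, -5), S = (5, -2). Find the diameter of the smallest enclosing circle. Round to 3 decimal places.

The farthest pair is P–R with squared distance 162. The circle on this segment as diameter has centre (2.5, -0.5) and r² = 162/4 = 40.5.
Check Q: distance² to centre = 18.5 ≤ 40.5, so it lies inside.
All remaining points lie in this disk, and no smaller disk contains both endpoints, so this is the minimum enclosing circle.
Diameter = 2r = 2√(40.5) ≈ 12.728.

12.728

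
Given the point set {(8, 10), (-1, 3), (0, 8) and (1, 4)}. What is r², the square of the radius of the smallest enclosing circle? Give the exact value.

32.5

The farthest pair is (8, 10)–(-1, 3) with squared distance 130. The circle on this segment as diameter has centre (3.5, 6.5) and r² = 130/4 = 32.5.
Check (0, 8): distance² to centre = 14.5 ≤ 32.5, so it lies inside.
All remaining points lie in this disk, and no smaller disk contains both endpoints, so this is the minimum enclosing circle.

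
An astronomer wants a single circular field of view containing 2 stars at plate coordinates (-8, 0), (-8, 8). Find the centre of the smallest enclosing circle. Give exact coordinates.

The smallest circle enclosing two points has them as diameter endpoints.
Centre = midpoint = (-8, 4); r² = |(-8, 0)−(-8, 8)|²/4 = 64/4 = 16.
Centre = (-8, 4).

(-8, 4)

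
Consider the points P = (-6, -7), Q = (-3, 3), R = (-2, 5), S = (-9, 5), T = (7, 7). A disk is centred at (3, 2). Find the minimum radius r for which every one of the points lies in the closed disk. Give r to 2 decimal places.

12.73

The required radius is the distance from (3, 2) to the farthest point.
Squared distances: 162, 37, 34, 153, 41.
Maximum is 162, attained at P.
r = √162 ≈ 12.73.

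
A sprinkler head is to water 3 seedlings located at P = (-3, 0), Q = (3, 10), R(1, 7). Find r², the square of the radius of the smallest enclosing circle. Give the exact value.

Side lengths²: PQ² = 136, PR² = 65, QR² = 13.
Since PQ² = 136 ≥ 65 + 13 = 78, the angle opposite PQ is not acute, so the smallest enclosing circle has PQ as diameter.
Centre = midpoint of PQ = (0, 5), r² = 136/4 = 34.

34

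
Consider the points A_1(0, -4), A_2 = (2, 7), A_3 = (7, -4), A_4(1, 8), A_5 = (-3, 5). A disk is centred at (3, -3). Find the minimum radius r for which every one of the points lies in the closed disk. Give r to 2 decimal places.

The required radius is the distance from (3, -3) to the farthest point.
Squared distances: 10, 101, 17, 125, 100.
Maximum is 125, attained at A_4.
r = √125 ≈ 11.18.

11.18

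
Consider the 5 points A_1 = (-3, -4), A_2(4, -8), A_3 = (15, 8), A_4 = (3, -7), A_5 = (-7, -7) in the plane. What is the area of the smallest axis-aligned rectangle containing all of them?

352

x ranges over [-7, 15], width 22.
y ranges over [-8, 8], height 16.
Area = 22 × 16 = 352.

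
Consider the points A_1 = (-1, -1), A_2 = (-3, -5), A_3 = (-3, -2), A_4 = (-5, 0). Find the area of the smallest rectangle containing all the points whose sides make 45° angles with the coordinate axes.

In coordinates u = x + y, v = x − y the rectangle is axis-aligned; the map (x,y)→(u,v) scales areas by 2.
u-values: -2, -8, -5, -5; range = -2 − (-8) = 6.
v-values: 0, 2, -1, -5; range = 2 − (-5) = 7.
Area = (6 × 7) / 2 = 21.

21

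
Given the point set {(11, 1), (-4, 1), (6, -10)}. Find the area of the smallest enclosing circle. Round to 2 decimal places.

Call the three points A, B, C in the order given.
Side lengths²: AB² = 225, AC² = 146, BC² = 221.
Since AB² = 225 < 221 + 146 = 367, the triangle is acute, so the smallest enclosing circle is the circumcircle.
Circumcentre = (3.5, -49/22), r² = 16133/242.
Area = π·r² = π·16133/242 ≈ 209.44.

209.44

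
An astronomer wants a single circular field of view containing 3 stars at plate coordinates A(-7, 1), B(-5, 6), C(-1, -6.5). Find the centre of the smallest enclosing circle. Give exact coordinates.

Side lengths²: AB² = 29, AC² = 92.25, BC² = 172.25.
Since BC² = 172.25 ≥ 92.25 + 29 = 121.25, the angle opposite BC is not acute, so the smallest enclosing circle has BC as diameter.
Centre = midpoint of BC = (-3, -0.25), r² = 172.25/4 = 43.0625.
Centre = (-3, -0.25).

(-3, -0.25)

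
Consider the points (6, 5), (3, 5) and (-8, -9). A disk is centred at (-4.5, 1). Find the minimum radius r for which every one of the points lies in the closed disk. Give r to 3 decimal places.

11.236

The required radius is the distance from (-4.5, 1) to the farthest point.
Squared distances: 126.25, 72.25, 112.25.
Maximum is 126.25, attained at (6, 5).
r = √(126.25) ≈ 11.236.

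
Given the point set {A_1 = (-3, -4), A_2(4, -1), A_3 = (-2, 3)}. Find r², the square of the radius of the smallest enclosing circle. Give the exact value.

Side lengths²: A_1A_2² = 58, A_1A_3² = 50, A_2A_3² = 52.
Since A_1A_2² = 58 < 52 + 50 = 102, the triangle is acute, so the smallest enclosing circle is the circumcircle.
Circumcentre = (-5/23, -19/23), r² = 9425/529.

9425/529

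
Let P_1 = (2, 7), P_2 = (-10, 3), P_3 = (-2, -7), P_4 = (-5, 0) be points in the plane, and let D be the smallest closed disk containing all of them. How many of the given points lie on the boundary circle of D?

The minimum enclosing circle of a finite set is fixed by two of the points (as a diameter) or three (as a circumcircle).
The minimum enclosing circle is determined by three boundary points: P_1, P_2, P_3.
Their circumcentre is (-49/19, 14/19) with r² = 21730/361.
The farthest remaining point P_4 is at distance² 2312/361 ≤ 21730/361.
The points at distance exactly r from the centre are P_1, P_2, P_3 — 3 points.

3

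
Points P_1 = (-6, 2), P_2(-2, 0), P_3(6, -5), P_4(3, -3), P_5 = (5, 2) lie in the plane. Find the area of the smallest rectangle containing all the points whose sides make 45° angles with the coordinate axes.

In coordinates u = x + y, v = x − y the rectangle is axis-aligned; the map (x,y)→(u,v) scales areas by 2.
u-values: -4, -2, 1, 0, 7; range = 7 − (-4) = 11.
v-values: -8, -2, 11, 6, 3; range = 11 − (-8) = 19.
Area = (11 × 19) / 2 = 104.5.

104.5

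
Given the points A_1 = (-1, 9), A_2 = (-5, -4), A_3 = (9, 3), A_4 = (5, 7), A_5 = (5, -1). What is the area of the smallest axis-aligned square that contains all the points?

196

The bounding box has width 14 and height 13.
An axis-aligned square enclosing the set must have side ≥ max(width, height).
So the minimum side is max(14, 13) = 14.
Area = 14² = 196.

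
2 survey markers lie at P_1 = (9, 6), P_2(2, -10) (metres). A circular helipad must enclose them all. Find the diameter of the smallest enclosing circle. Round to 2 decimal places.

The smallest circle enclosing two points has them as diameter endpoints.
Centre = midpoint = (5.5, -2); r² = |P_1P_2|²/4 = 305/4 = 76.25.
Diameter = 2r = 2√(76.25) ≈ 17.46.

17.46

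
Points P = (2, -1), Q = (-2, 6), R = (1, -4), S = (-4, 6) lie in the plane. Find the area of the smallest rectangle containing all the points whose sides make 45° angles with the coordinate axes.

52.5

In coordinates u = x + y, v = x − y the rectangle is axis-aligned; the map (x,y)→(u,v) scales areas by 2.
u-values: 1, 4, -3, 2; range = 4 − (-3) = 7.
v-values: 3, -8, 5, -10; range = 5 − (-10) = 15.
Area = (7 × 15) / 2 = 52.5.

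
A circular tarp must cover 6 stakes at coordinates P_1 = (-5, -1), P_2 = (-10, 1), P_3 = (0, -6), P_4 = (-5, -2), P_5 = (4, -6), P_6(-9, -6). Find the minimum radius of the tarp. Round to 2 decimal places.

7.83

The farthest pair is P_2–P_5 with squared distance 245. The circle on this segment as diameter has centre (-3, -2.5) and r² = 245/4 = 61.25.
Check P_1: distance² to centre = 6.25 ≤ 61.25, so it lies inside.
All remaining points lie in this disk, and no smaller disk contains both endpoints, so this is the minimum enclosing circle.
r = √(61.25) ≈ 7.83.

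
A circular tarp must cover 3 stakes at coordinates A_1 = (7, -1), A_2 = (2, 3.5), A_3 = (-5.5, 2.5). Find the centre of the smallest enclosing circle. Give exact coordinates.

Side lengths²: A_1A_2² = 45.25, A_1A_3² = 168.5, A_2A_3² = 57.25.
Since A_1A_3² = 168.5 ≥ 57.25 + 45.25 = 102.5, the angle opposite A_1A_3 is not acute, so the smallest enclosing circle has A_1A_3 as diameter.
Centre = midpoint of A_1A_3 = (0.75, 0.75), r² = 168.5/4 = 42.125.
Centre = (0.75, 0.75).

(0.75, 0.75)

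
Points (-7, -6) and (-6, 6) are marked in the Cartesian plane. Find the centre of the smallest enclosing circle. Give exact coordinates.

The smallest circle enclosing two points has them as diameter endpoints.
Centre = midpoint = (-6.5, 0); r² = |(-7, -6)−(-6, 6)|²/4 = 145/4 = 36.25.
Centre = (-6.5, 0).

(-6.5, 0)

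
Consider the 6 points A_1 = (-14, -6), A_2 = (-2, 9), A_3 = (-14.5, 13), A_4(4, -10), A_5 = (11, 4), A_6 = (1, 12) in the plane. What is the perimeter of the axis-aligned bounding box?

Width = max x − min x = 11 − (-14.5) = 25.5.
Height = max y − min y = 13 − (-10) = 23.
Perimeter = 2(25.5 + 23) = 97.

97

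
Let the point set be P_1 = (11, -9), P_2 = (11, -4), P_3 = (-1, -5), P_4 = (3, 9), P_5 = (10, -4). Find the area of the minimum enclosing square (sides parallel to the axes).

The bounding box has width 12 and height 18.
An axis-aligned square enclosing the set must have side ≥ max(width, height).
So the minimum side is max(12, 18) = 18.
Area = 18² = 324.

324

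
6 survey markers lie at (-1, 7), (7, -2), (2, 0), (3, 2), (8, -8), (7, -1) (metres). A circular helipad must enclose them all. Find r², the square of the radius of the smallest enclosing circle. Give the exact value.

The farthest pair is (-1, 7)–(8, -8) with squared distance 306. The circle on this segment as diameter has centre (3.5, -0.5) and r² = 306/4 = 76.5.
Check (7, -2): distance² to centre = 14.5 ≤ 76.5, so it lies inside.
All remaining points lie in this disk, and no smaller disk contains both endpoints, so this is the minimum enclosing circle.

76.5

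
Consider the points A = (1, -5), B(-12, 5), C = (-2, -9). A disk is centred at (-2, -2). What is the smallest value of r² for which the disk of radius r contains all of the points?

The required radius is the distance from (-2, -2) to the farthest point.
Squared distances: 18, 149, 49.
Maximum is 149, attained at B.

149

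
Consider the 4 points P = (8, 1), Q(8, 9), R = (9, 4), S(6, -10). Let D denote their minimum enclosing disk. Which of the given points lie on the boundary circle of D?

Q, S

By Welzl's lemma the MEC is supported by two points (diametrically opposite) or three points (on a circumcircle).
The farthest pair is Q–S with squared distance 365. The circle on this segment as diameter has centre (7, -0.5) and r² = 365/4 = 91.25.
Check P: distance² to centre = 3.25 ≤ 91.25, so it lies inside.
All remaining points lie in this disk, and no smaller disk contains both endpoints, so this is the minimum enclosing circle.
The points at distance exactly r from the centre are Q, S — 2 points.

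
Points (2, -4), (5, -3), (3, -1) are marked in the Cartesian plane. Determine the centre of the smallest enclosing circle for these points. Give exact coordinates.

Call the three points A, B, C in the order given.
Side lengths²: AB² = 10, AC² = 10, BC² = 8.
Since AC² = 10 < 10 + 8 = 18, the triangle is acute, so the smallest enclosing circle is the circumcircle.
Circumcentre = (3.25, -2.75), r² = 3.125.
Centre = (3.25, -2.75).

(3.25, -2.75)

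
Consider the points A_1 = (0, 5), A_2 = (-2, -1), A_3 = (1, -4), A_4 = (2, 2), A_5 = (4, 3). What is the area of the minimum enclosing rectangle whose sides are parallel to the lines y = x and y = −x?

In coordinates u = x + y, v = x − y the rectangle is axis-aligned; the map (x,y)→(u,v) scales areas by 2.
u-values: 5, -3, -3, 4, 7; range = 7 − (-3) = 10.
v-values: -5, -1, 5, 0, 1; range = 5 − (-5) = 10.
Area = (10 × 10) / 2 = 50.

50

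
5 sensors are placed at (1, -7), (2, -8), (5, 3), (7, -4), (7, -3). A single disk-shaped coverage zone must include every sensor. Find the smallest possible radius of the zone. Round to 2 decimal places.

By Welzl's lemma the MEC is supported by two points (diametrically opposite) or three points (on a circumcircle).
The farthest pair is (2, -8)–(5, 3) with squared distance 130. The circle on this segment as diameter has centre (3.5, -2.5) and r² = 130/4 = 32.5.
Check (1, -7): distance² to centre = 26.5 ≤ 32.5, so it lies inside.
All remaining points lie in this disk, and no smaller disk contains both endpoints, so this is the minimum enclosing circle.
r = √(32.5) ≈ 5.70.

5.70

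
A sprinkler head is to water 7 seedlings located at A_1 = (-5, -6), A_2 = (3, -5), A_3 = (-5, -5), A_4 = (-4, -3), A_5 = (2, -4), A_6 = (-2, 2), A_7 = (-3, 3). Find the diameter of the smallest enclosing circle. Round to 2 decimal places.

By Welzl's lemma the MEC is supported by two points (diametrically opposite) or three points (on a circumcircle).
The minimum enclosing circle is determined by three boundary points: A_1, A_2, A_7.
Their circumcentre is (-10/7, -29/14) with r² = 5525/196.
The farthest remaining point A_3 is at distance² 4181/196 ≤ 5525/196.
Diameter = 2r = 2√(5525/196) ≈ 10.62.

10.62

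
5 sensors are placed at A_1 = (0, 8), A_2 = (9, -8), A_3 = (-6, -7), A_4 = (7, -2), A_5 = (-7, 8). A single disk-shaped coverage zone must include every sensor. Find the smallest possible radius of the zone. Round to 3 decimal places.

The farthest pair is A_2–A_5 with squared distance 512. The circle on this segment as diameter has centre (1, 0) and r² = 512/4 = 128.
Check A_1: distance² to centre = 65 ≤ 128, so it lies inside.
All remaining points lie in this disk, and no smaller disk contains both endpoints, so this is the minimum enclosing circle.
r = √128 ≈ 11.314.

11.314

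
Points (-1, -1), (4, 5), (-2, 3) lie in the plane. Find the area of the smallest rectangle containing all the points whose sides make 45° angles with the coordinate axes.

In coordinates u = x + y, v = x − y the rectangle is axis-aligned; the map (x,y)→(u,v) scales areas by 2.
u-values: -2, 9, 1; range = 9 − (-2) = 11.
v-values: 0, -1, -5; range = 0 − (-5) = 5.
Area = (11 × 5) / 2 = 27.5.

27.5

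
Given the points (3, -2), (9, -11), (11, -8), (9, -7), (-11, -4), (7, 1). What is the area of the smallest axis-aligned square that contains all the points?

The bounding box has width 22 and height 12.
An axis-aligned square enclosing the set must have side ≥ max(width, height).
So the minimum side is max(22, 12) = 22.
Area = 22² = 484.

484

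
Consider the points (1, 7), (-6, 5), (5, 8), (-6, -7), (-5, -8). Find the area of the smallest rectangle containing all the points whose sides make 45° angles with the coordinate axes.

In coordinates u = x + y, v = x − y the rectangle is axis-aligned; the map (x,y)→(u,v) scales areas by 2.
u-values: 8, -1, 13, -13, -13; range = 13 − (-13) = 26.
v-values: -6, -11, -3, 1, 3; range = 3 − (-11) = 14.
Area = (26 × 14) / 2 = 182.

182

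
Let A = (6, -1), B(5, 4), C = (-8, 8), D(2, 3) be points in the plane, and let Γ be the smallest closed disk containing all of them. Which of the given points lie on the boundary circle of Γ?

The minimum enclosing circle of a finite set is fixed by two of the points (as a diameter) or three (as a circumcircle).
The farthest pair is A–C with squared distance 277. The circle on this segment as diameter has centre (-1, 3.5) and r² = 277/4 = 69.25.
Check B: distance² to centre = 36.25 ≤ 69.25, so it lies inside.
All remaining points lie in this disk, and no smaller disk contains both endpoints, so this is the minimum enclosing circle.
The points at distance exactly r from the centre are A, C — 2 points.

A, C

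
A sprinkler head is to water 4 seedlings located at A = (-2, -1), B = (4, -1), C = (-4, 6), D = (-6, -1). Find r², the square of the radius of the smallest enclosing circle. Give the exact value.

5989/196

A smallest enclosing disk is always determined by at most three of the input points on its boundary.
The minimum enclosing circle is determined by three boundary points: B, C, D.
Their circumcentre is (-1, 19/14) with r² = 5989/196.
The farthest remaining point A is at distance² 1285/196 ≤ 5989/196.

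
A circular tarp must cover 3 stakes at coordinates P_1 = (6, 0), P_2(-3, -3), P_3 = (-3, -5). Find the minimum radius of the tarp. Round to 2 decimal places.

Side lengths²: P_1P_2² = 90, P_1P_3² = 106, P_2P_3² = 4.
Since P_1P_3² = 106 ≥ 90 + 4 = 94, the angle opposite P_1P_3 is not acute, so the smallest enclosing circle has P_1P_3 as diameter.
Centre = midpoint of P_1P_3 = (1.5, -2.5), r² = 106/4 = 26.5.
r = √(26.5) ≈ 5.15.

5.15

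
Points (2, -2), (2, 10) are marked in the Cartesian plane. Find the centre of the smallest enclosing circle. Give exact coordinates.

(2, 4)

The smallest circle enclosing two points has them as diameter endpoints.
Centre = midpoint = (2, 4); r² = |(2, -2)−(2, 10)|²/4 = 144/4 = 36.
Centre = (2, 4).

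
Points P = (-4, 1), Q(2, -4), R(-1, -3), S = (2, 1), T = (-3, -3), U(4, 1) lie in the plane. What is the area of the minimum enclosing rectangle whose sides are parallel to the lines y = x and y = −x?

In coordinates u = x + y, v = x − y the rectangle is axis-aligned; the map (x,y)→(u,v) scales areas by 2.
u-values: -3, -2, -4, 3, -6, 5; range = 5 − (-6) = 11.
v-values: -5, 6, 2, 1, 0, 3; range = 6 − (-5) = 11.
Area = (11 × 11) / 2 = 60.5.

60.5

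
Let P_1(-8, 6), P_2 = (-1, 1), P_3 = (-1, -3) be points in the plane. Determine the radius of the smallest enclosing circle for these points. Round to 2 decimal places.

Side lengths²: P_1P_2² = 74, P_1P_3² = 130, P_2P_3² = 16.
Since P_1P_3² = 130 ≥ 74 + 16 = 90, the angle opposite P_1P_3 is not acute, so the smallest enclosing circle has P_1P_3 as diameter.
Centre = midpoint of P_1P_3 = (-4.5, 1.5), r² = 130/4 = 32.5.
r = √(32.5) ≈ 5.70.

5.70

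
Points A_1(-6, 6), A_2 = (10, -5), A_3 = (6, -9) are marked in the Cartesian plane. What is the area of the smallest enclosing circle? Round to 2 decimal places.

Side lengths²: A_1A_2² = 377, A_1A_3² = 369, A_2A_3² = 32.
Since A_1A_2² = 377 < 369 + 32 = 401, the triangle is acute, so the smallest enclosing circle is the circumcircle.
Circumcentre = (25/18, -7/18), r² = 15457/162.
Area = π·r² = π·15457/162 ≈ 299.75.

299.75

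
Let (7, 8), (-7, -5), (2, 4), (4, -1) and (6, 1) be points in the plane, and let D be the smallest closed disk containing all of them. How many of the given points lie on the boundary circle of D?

2

By Welzl's lemma the MEC is supported by two points (diametrically opposite) or three points (on a circumcircle).
The farthest pair is (7, 8)–(-7, -5) with squared distance 365. The circle on this segment as diameter has centre (0, 1.5) and r² = 365/4 = 91.25.
Check (2, 4): distance² to centre = 10.25 ≤ 91.25, so it lies inside.
All remaining points lie in this disk, and no smaller disk contains both endpoints, so this is the minimum enclosing circle.
The points at distance exactly r from the centre are (7, 8), (-7, -5) — 2 points.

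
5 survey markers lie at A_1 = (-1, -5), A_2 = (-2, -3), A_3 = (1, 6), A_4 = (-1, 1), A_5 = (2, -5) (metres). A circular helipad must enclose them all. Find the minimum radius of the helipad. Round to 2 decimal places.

The minimum enclosing circle is determined by three boundary points: A_1, A_3, A_5.
Their circumcentre is (0.5, 9/22) with r² = 7625/242.
The farthest remaining point A_2 is at distance² 4325/242 ≤ 7625/242.
r = √(7625/242) ≈ 5.61.

5.61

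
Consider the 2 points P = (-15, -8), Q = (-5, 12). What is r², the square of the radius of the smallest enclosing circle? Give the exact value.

The smallest circle enclosing two points has them as diameter endpoints.
Centre = midpoint = (-10, 2); r² = |PQ|²/4 = 500/4 = 125.

125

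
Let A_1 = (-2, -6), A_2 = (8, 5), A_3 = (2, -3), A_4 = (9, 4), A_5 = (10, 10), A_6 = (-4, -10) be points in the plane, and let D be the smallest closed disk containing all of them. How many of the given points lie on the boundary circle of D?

2

The farthest pair is A_5–A_6 with squared distance 596. The circle on this segment as diameter has centre (3, 0) and r² = 596/4 = 149.
Check A_1: distance² to centre = 61 ≤ 149, so it lies inside.
All remaining points lie in this disk, and no smaller disk contains both endpoints, so this is the minimum enclosing circle.
The points at distance exactly r from the centre are A_5, A_6 — 2 points.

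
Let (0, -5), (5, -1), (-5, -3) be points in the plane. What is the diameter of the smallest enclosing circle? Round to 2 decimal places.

Call the three points A, B, C in the order given.
Side lengths²: AB² = 41, AC² = 29, BC² = 104.
Since BC² = 104 ≥ 41 + 29 = 70, the angle opposite BC is not acute, so the smallest enclosing circle has BC as diameter.
Centre = midpoint of BC = (0, -2), r² = 104/4 = 26.
Diameter = 2r = 2√26 ≈ 10.20.

10.20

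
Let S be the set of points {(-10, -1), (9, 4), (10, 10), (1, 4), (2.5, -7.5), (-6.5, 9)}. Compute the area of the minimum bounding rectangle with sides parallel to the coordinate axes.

x ranges over [-10, 10], width 20.
y ranges over [-7.5, 10], height 17.5.
Area = 20 × 17.5 = 350.

350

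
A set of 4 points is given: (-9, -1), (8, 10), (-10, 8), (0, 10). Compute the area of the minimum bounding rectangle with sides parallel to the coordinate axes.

x ranges over [-10, 8], width 18.
y ranges over [-1, 10], height 11.
Area = 18 × 11 = 198.

198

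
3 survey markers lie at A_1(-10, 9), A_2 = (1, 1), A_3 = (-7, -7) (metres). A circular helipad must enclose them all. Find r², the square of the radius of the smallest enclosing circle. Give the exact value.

49025/722

Side lengths²: A_1A_2² = 185, A_1A_3² = 265, A_2A_3² = 128.
Since A_1A_3² = 265 < 185 + 128 = 313, the triangle is acute, so the smallest enclosing circle is the circumcircle.
Circumcentre = (-275/38, 47/38), r² = 49025/722.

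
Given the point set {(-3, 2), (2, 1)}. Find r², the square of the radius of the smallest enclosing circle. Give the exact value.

6.5

The smallest circle enclosing two points has them as diameter endpoints.
Centre = midpoint = (-0.5, 1.5); r² = |(-3, 2)−(2, 1)|²/4 = 26/4 = 6.5.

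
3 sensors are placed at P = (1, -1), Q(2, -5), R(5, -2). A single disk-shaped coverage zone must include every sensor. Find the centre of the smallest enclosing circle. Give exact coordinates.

Side lengths²: PQ² = 17, PR² = 17, QR² = 18.
Since QR² = 18 < 17 + 17 = 34, the triangle is acute, so the smallest enclosing circle is the circumcircle.
Circumcentre = (2.7, -2.7), r² = 5.78.
Centre = (2.7, -2.7).

(2.7, -2.7)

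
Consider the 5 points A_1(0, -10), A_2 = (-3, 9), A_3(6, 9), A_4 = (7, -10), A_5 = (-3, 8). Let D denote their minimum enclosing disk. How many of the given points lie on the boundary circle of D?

2

The minimum enclosing circle of a finite set is fixed by two of the points (as a diameter) or three (as a circumcircle).
The farthest pair is A_2–A_4 with squared distance 461. The circle on this segment as diameter has centre (2, -0.5) and r² = 461/4 = 115.25.
Check A_1: distance² to centre = 94.25 ≤ 115.25, so it lies inside.
All remaining points lie in this disk, and no smaller disk contains both endpoints, so this is the minimum enclosing circle.
The points at distance exactly r from the centre are A_2, A_4 — 2 points.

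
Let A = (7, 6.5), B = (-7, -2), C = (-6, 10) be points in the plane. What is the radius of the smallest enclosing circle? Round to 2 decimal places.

8.32

Side lengths²: AB² = 268.25, AC² = 181.25, BC² = 145.
Since AB² = 268.25 < 181.25 + 145 = 326.25, the triangle is acute, so the smallest enclosing circle is the circumcircle.
Circumcentre = (-17/22, 155/44), r² = 134125/1936.
r = √(134125/1936) ≈ 8.32.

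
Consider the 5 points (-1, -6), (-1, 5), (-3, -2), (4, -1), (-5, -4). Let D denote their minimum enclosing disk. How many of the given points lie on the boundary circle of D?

2

By Welzl's lemma the MEC is supported by two points (diametrically opposite) or three points (on a circumcircle).
The farthest pair is (-1, -6)–(-1, 5) with squared distance 121. The circle on this segment as diameter has centre (-1, -0.5) and r² = 121/4 = 30.25.
Check (-3, -2): distance² to centre = 6.25 ≤ 30.25, so it lies inside.
All remaining points lie in this disk, and no smaller disk contains both endpoints, so this is the minimum enclosing circle.
The points at distance exactly r from the centre are (-1, -6), (-1, 5) — 2 points.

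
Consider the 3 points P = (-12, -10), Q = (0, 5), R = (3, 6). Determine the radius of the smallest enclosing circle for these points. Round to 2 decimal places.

10.97

Side lengths²: PQ² = 369, PR² = 481, QR² = 10.
Since PR² = 481 ≥ 369 + 10 = 379, the angle opposite PR is not acute, so the smallest enclosing circle has PR as diameter.
Centre = midpoint of PR = (-4.5, -2), r² = 481/4 = 120.25.
r = √(120.25) ≈ 10.97.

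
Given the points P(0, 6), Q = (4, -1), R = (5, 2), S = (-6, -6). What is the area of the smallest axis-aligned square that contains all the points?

The bounding box has width 11 and height 12.
An axis-aligned square enclosing the set must have side ≥ max(width, height).
So the minimum side is max(11, 12) = 12.
Area = 12² = 144.

144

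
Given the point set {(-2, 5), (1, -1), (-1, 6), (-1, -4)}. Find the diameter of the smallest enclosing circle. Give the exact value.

10

The farthest pair is (-1, 6)–(-1, -4) with squared distance 100. The circle on this segment as diameter has centre (-1, 1) and r² = 100/4 = 25.
Check (-2, 5): distance² to centre = 17 ≤ 25, so it lies inside.
All remaining points lie in this disk, and no smaller disk contains both endpoints, so this is the minimum enclosing circle.
Diameter = 2r = 2√25 = 10.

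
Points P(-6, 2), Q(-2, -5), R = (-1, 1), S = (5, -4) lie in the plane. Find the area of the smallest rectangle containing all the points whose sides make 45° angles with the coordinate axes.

68

In coordinates u = x + y, v = x − y the rectangle is axis-aligned; the map (x,y)→(u,v) scales areas by 2.
u-values: -4, -7, 0, 1; range = 1 − (-7) = 8.
v-values: -8, 3, -2, 9; range = 9 − (-8) = 17.
Area = (8 × 17) / 2 = 68.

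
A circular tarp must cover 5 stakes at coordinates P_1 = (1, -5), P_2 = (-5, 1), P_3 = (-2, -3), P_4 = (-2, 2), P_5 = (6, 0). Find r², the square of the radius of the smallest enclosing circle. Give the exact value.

30.5

The farthest pair is P_2–P_5 with squared distance 122. The circle on this segment as diameter has centre (0.5, 0.5) and r² = 122/4 = 30.5.
Check P_1: distance² to centre = 30.5 ≤ 30.5, so it lies inside.
All remaining points lie in this disk, and no smaller disk contains both endpoints, so this is the minimum enclosing circle.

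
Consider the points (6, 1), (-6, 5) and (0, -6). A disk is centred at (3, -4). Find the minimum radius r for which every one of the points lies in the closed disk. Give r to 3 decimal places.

12.728

The required radius is the distance from (3, -4) to the farthest point.
Squared distances: 34, 162, 13.
Maximum is 162, attained at (-6, 5).
r = √162 ≈ 12.728.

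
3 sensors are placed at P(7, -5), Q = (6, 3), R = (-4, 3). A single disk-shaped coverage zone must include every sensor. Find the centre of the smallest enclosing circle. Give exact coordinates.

(1.5, -1)

Side lengths²: PQ² = 65, PR² = 185, QR² = 100.
Since PR² = 185 ≥ 100 + 65 = 165, the angle opposite PR is not acute, so the smallest enclosing circle has PR as diameter.
Centre = midpoint of PR = (1.5, -1), r² = 185/4 = 46.25.
Centre = (1.5, -1).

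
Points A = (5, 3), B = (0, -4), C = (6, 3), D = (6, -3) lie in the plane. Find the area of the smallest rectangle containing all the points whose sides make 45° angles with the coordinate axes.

45.5

In coordinates u = x + y, v = x − y the rectangle is axis-aligned; the map (x,y)→(u,v) scales areas by 2.
u-values: 8, -4, 9, 3; range = 9 − (-4) = 13.
v-values: 2, 4, 3, 9; range = 9 − 2 = 7.
Area = (13 × 7) / 2 = 45.5.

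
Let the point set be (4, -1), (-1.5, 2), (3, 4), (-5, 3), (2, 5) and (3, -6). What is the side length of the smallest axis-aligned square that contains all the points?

11

The bounding box has width 9 and height 11.
An axis-aligned square enclosing the set must have side ≥ max(width, height).
So the minimum side is max(9, 11) = 11.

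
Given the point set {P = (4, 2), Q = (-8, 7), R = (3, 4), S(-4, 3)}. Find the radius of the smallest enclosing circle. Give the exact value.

6.5

By Welzl's lemma the MEC is supported by two points (diametrically opposite) or three points (on a circumcircle).
The farthest pair is P–Q with squared distance 169. The circle on this segment as diameter has centre (-2, 4.5) and r² = 169/4 = 42.25.
Check R: distance² to centre = 25.25 ≤ 42.25, so it lies inside.
All remaining points lie in this disk, and no smaller disk contains both endpoints, so this is the minimum enclosing circle.
r = √(42.25) = 6.5.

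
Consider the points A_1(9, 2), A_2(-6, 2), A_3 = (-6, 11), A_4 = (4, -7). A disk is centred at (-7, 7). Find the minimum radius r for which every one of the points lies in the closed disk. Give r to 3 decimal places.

The required radius is the distance from (-7, 7) to the farthest point.
Squared distances: 281, 26, 17, 317.
Maximum is 317, attained at A_4.
r = √317 ≈ 17.804.

17.804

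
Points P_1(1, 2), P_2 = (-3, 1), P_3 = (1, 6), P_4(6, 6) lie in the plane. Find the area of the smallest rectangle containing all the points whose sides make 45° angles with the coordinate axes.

35

In coordinates u = x + y, v = x − y the rectangle is axis-aligned; the map (x,y)→(u,v) scales areas by 2.
u-values: 3, -2, 7, 12; range = 12 − (-2) = 14.
v-values: -1, -4, -5, 0; range = 0 − (-5) = 5.
Area = (14 × 5) / 2 = 35.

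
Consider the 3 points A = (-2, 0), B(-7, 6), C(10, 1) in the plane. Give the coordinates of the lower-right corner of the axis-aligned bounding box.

(10, 0)

x-range [-7, 10], y-range [0, 6].
The lower-right corner is (10, 0).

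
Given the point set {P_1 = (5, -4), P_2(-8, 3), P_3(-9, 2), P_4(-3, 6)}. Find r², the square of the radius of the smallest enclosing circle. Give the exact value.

A smallest enclosing disk is always determined by at most three of the input points on its boundary.
The farthest pair is P_1–P_3 with squared distance 232. The circle on this segment as diameter has centre (-2, -1) and r² = 232/4 = 58.
Check P_2: distance² to centre = 52 ≤ 58, so it lies inside.
All remaining points lie in this disk, and no smaller disk contains both endpoints, so this is the minimum enclosing circle.

58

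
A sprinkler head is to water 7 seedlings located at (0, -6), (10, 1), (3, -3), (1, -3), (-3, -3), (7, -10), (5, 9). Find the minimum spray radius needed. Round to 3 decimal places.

9.552

The farthest pair is (7, -10)–(5, 9) with squared distance 365. The circle on this segment as diameter has centre (6, -0.5) and r² = 365/4 = 91.25.
Check (0, -6): distance² to centre = 66.25 ≤ 91.25, so it lies inside.
All remaining points lie in this disk, and no smaller disk contains both endpoints, so this is the minimum enclosing circle.
r = √(91.25) ≈ 9.552.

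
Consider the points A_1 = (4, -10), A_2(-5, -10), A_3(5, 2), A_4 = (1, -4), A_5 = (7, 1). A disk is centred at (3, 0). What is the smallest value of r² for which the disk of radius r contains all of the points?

The required radius is the distance from (3, 0) to the farthest point.
Squared distances: 101, 164, 8, 20, 17.
Maximum is 164, attained at A_2.

164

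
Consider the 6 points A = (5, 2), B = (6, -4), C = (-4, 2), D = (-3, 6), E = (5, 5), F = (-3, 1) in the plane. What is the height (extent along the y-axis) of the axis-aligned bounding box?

max y = 6, min y = -4, so height = 10.

10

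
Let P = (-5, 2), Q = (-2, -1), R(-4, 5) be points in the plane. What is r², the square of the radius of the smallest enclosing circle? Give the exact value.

Side lengths²: PQ² = 18, PR² = 10, QR² = 40.
Since QR² = 40 ≥ 18 + 10 = 28, the angle opposite QR is not acute, so the smallest enclosing circle has QR as diameter.
Centre = midpoint of QR = (-3, 2), r² = 40/4 = 10.

10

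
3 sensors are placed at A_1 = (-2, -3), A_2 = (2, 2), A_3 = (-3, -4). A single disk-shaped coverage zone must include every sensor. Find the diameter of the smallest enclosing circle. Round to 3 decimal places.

7.810

Side lengths²: A_1A_2² = 41, A_1A_3² = 2, A_2A_3² = 61.
Since A_2A_3² = 61 ≥ 41 + 2 = 43, the angle opposite A_2A_3 is not acute, so the smallest enclosing circle has A_2A_3 as diameter.
Centre = midpoint of A_2A_3 = (-0.5, -1), r² = 61/4 = 15.25.
Diameter = 2r = 2√(15.25) ≈ 7.810.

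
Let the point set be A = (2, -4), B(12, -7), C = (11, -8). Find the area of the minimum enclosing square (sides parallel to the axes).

The bounding box has width 10 and height 4.
An axis-aligned square enclosing the set must have side ≥ max(width, height).
So the minimum side is max(10, 4) = 10.
Area = 10² = 100.

100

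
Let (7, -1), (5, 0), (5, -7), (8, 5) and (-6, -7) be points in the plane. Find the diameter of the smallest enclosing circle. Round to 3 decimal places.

The minimum enclosing circle of a finite set is fixed by two of the points (as a diameter) or three (as a circumcircle).
The farthest pair is (8, 5)–(-6, -7) with squared distance 340. The circle on this segment as diameter has centre (1, -1) and r² = 340/4 = 85.
Check (7, -1): distance² to centre = 36 ≤ 85, so it lies inside.
All remaining points lie in this disk, and no smaller disk contains both endpoints, so this is the minimum enclosing circle.
Diameter = 2r = 2√85 ≈ 18.439.

18.439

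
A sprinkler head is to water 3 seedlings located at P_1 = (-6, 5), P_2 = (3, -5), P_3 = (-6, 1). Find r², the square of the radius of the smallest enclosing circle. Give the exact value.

45.25

Side lengths²: P_1P_2² = 181, P_1P_3² = 16, P_2P_3² = 117.
Since P_1P_2² = 181 ≥ 117 + 16 = 133, the angle opposite P_1P_2 is not acute, so the smallest enclosing circle has P_1P_2 as diameter.
Centre = midpoint of P_1P_2 = (-1.5, 0), r² = 181/4 = 45.25.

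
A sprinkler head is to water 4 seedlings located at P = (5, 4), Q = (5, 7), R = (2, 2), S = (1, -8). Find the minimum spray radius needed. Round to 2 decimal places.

7.76

The minimum enclosing circle of a finite set is fixed by two of the points (as a diameter) or three (as a circumcircle).
The farthest pair is Q–S with squared distance 241. The circle on this segment as diameter has centre (3, -0.5) and r² = 241/4 = 60.25.
Check P: distance² to centre = 24.25 ≤ 60.25, so it lies inside.
All remaining points lie in this disk, and no smaller disk contains both endpoints, so this is the minimum enclosing circle.
r = √(60.25) ≈ 7.76.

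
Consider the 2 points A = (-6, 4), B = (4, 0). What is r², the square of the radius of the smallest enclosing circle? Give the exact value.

The smallest circle enclosing two points has them as diameter endpoints.
Centre = midpoint = (-1, 2); r² = |AB|²/4 = 116/4 = 29.

29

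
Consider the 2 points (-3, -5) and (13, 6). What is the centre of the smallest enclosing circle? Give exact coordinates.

(5, 0.5)

The smallest circle enclosing two points has them as diameter endpoints.
Centre = midpoint = (5, 0.5); r² = |(-3, -5)−(13, 6)|²/4 = 377/4 = 94.25.
Centre = (5, 0.5).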